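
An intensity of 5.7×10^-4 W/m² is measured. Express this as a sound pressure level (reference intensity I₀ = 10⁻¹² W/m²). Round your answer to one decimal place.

87.6 dB

I/I₀ = 5.7×10^-4/10⁻¹² = 5.7×10^8, and L = 10·log₁₀(I/I₀).
L = 10·(0.7559 + 8) = 87.56 dB.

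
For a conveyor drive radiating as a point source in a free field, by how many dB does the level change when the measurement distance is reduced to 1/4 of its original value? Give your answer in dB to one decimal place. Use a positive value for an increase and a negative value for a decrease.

+12.0 dB

Point-source spreading: ΔL = −20·log₁₀(r₂/r₁).
ΔL = −20·log₁₀(0.25) = +12.04 dB.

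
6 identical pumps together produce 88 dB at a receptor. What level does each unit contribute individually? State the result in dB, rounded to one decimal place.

80.2 dB

Dividing the total intensity by 6 lowers the level by 10·log₁₀ 6 = 7.782 dB: L₁ = 88 − 7.782.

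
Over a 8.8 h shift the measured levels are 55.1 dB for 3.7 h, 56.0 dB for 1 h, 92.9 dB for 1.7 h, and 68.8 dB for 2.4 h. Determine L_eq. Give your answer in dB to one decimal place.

Weight each interval's intensity by its duration and average over T = 8.8 h:
Σ tᵢ·10^(Lᵢ/10) = 3.7·10^(55.1/10) + 1·10^(56.0/10) + 1.7·10^(92.9/10) + 2.4·10^(68.8/10) = 3.335e+09.
L_eq = 10·log₁₀(3.335e+09/8.8) = 85.79 dB.

85.8 dB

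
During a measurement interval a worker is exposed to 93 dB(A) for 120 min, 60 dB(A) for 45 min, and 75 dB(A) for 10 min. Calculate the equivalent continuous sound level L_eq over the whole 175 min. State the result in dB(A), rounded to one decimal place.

L_eq = 10·log₁₀[(1/T)·Σ tᵢ·10^(Lᵢ/10)] with T = 175 min.
Σ tᵢ·10^(Lᵢ/10) = 120·10^(93/10) + 45·10^(60/10) + 10·10^(75/10) = 2.398e+11.
L_eq = 10·log₁₀(2.398e+11/175) = 91.37 dB(A).

91.4 dB(A)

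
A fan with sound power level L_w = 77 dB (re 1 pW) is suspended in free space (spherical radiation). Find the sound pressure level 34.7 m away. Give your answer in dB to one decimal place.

Free-field spherical radiation: L_p = L_w − 10·log₁₀(4π·r²), r = 34.7 m.
4π·r² = 1.513e+04 m², 10·log₁₀ of that is 41.799 dB.
L_p = 77 − 41.799 = 35.20 dB.

35.2 dB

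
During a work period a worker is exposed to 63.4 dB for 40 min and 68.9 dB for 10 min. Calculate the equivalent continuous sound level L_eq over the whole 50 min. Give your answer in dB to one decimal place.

65.2 dB

L_eq = 10·log₁₀[(1/T)·Σ tᵢ·10^(Lᵢ/10)] with T = 50 min.
Σ tᵢ·10^(Lᵢ/10) = 40·10^(63.4/10) + 10·10^(68.9/10) = 1.651e+08.
L_eq = 10·log₁₀(1.651e+08/50) = 65.19 dB.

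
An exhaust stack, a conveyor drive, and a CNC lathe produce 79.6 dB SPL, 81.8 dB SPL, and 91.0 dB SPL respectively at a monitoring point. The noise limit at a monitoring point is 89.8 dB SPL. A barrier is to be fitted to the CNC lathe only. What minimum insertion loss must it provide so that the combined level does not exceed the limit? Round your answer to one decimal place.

2.5 dB

Fixed contribution from the other sources: Σ 10^(L/10) = 10^(79.6/10) + 10^(81.8/10) = 2.426e+08 (83.85 dB SPL).
To meet 89.8 dB SPL overall, the treated CNC lathe may contribute at most 10^(89.8/10) − 2.426e+08 = 7.124e+08, i.e. 88.53 dB SPL.
Required insertion loss = 91.0 − 88.53 = 2.47 dB.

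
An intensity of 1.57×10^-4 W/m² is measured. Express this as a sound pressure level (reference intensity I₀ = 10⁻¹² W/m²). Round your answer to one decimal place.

L = 10·log₁₀(I/I₀) = 10·log₁₀(1.57×10^-4/10⁻¹²) = 10·log₁₀(1.57×10^8).
L = 10·(0.1959 + 8) = 81.96 dB.

82.0 dB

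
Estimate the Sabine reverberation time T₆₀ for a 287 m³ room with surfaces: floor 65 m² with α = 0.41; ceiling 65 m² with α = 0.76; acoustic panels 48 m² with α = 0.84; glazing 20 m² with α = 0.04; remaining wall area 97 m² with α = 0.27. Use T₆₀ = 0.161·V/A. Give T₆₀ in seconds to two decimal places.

A = Σ Sᵢαᵢ = 65·0.41 + 65·0.76 + 48·0.84 + 20·0.04 + 97·0.27 = 143.36 m².
T₆₀ = 0.161 × 287 / 143.36 = 0.322 s.

0.32 s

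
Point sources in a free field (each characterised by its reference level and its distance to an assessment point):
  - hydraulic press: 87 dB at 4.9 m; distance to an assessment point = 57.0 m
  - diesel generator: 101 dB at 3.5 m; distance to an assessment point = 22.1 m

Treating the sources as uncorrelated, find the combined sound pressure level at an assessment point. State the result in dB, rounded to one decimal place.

85.0 dB

Apply inverse-square spreading to bring every level to the receiver, then sum 10^(L/10).
hydraulic press: 87 − 20·log₁₀(57.0/4.9) = 87 − 21.31 = 65.69 dB.
diesel generator: 101 − 20·log₁₀(22.1/3.5) = 101 − 16.01 = 84.99 dB.
Σ 10^(L/10) = 3.195e+08 → L_total = 10·log₁₀(3.195e+08) = 85.04 dB.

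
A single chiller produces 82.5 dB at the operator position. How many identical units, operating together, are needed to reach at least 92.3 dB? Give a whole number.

10

N identical sources give L₁ + 10·log₁₀ N, so require 10·log₁₀ N ≥ 92.3 − 82.5 = 9.8 dB.
N ≥ 10^(9.8/10) = 9.550, so N = 10.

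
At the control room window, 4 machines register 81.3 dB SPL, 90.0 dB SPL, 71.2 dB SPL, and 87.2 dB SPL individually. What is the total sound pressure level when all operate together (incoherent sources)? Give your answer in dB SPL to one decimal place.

92.2 dB SPL

Incoherent sources combine by intensity addition: L_total = 10·log₁₀(Σ 10^(L_i/10)).
Σ 10^(L/10) = 10^(81.3/10) + 10^(90.0/10) + 10^(71.2/10) + 10^(87.2/10) = 1.673e+09.
L_total = 10·log₁₀(1.673e+09) = 92.23 dB SPL.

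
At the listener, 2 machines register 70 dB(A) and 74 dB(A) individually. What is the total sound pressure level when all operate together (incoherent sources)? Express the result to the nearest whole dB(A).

Incoherent sources combine by intensity addition: L_total = 10·log₁₀(Σ 10^(L_i/10)).
Σ 10^(L/10) = 10^(70/10) + 10^(74/10) = 3.512e+07.
L_total = 10·log₁₀(3.512e+07) = 75.46 dB(A).

75 dB(A)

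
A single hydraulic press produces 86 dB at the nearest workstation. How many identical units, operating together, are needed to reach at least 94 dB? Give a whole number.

7

The shortfall is 94 − 86 = 8.0 dB, and N units add 10·log₁₀ N, so need 10·log₁₀ N ≥ 8.0.
N ≥ 10^(8.0/10) = 6.310, so N = 7.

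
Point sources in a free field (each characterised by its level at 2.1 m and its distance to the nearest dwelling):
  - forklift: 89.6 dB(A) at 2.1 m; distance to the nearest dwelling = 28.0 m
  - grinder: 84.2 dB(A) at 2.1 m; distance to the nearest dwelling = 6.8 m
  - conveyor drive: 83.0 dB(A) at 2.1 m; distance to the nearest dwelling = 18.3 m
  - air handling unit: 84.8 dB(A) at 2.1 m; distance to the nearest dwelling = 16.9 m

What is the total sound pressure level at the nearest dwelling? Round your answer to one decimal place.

75.7 dB(A)

Apply inverse-square spreading to bring every level to the receiver, then sum 10^(L/10).
forklift: 89.6 − 20·log₁₀(28.0/2.1) = 89.6 − 22.50 = 67.10 dB(A).
grinder: 84.2 − 20·log₁₀(6.8/2.1) = 84.2 − 10.21 = 73.99 dB(A).
conveyor drive: 83.0 − 20·log₁₀(18.3/2.1) = 83.0 − 18.80 = 64.20 dB(A).
air handling unit: 84.8 − 20·log₁₀(16.9/2.1) = 84.8 − 18.11 = 66.69 dB(A).
Σ 10^(L/10) = 3.751e+07 → L_total = 10·log₁₀(3.751e+07) = 75.74 dB(A).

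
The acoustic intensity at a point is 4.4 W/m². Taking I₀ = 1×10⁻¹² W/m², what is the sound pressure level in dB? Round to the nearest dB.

I/I₀ = 4.4/10⁻¹² = 4.4×10^12, and L = 10·log₁₀(I/I₀).
L = 10·(0.6435 + 12) = 126.43 dB.

126 dB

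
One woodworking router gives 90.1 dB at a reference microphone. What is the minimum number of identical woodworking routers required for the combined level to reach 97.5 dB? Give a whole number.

N identical sources give L₁ + 10·log₁₀ N, so require 10·log₁₀ N ≥ 97.5 − 90.1 = 7.4 dB.
N ≥ 10^(7.4/10) = 5.495, so N = 6.

6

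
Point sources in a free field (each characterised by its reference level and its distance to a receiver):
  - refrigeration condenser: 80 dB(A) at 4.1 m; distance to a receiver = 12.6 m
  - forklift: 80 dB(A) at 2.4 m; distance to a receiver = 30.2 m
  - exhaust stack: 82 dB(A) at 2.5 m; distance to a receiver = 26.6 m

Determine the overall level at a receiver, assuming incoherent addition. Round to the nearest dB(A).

71 dB(A)

First find each source's level at the receiver (point-source: −20·log₁₀(r/r_ref)), then combine on an intensity basis.
refrigeration condenser: 80 − 20·log₁₀(12.6/4.1) = 80 − 9.75 = 70.25 dB(A).
forklift: 80 − 20·log₁₀(30.2/2.4) = 80 − 22.00 = 58.00 dB(A).
exhaust stack: 82 − 20·log₁₀(26.6/2.5) = 82 − 20.54 = 61.46 dB(A).
Σ 10^(L/10) = 1.262e+07 → L_total = 10·log₁₀(1.262e+07) = 71.01 dB(A).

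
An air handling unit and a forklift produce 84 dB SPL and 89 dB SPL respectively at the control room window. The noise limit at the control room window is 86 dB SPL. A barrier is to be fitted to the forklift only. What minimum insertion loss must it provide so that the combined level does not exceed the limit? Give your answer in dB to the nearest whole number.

The untreated sources together contribute 10^(84/10) = 2.512e+08, i.e. 84.00 dB SPL.
The limit corresponds to 10^(86/10) = 3.981e+08; subtracting the fixed part leaves 1.469e+08 for the forklift, i.e. 81.67 dB SPL.
Required insertion loss = 89 − 81.67 = 7.33 dB.

7 dB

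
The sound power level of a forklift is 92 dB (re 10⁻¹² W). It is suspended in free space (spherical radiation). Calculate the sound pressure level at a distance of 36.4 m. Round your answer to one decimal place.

Free-field spherical radiation: L_p = L_w − 10·log₁₀(4π·r²), r = 36.4 m.
4π·r² = 1.665e+04 m², 10·log₁₀ of that is 42.214 dB.
L_p = 92 − 42.214 = 49.79 dB.

49.8 dB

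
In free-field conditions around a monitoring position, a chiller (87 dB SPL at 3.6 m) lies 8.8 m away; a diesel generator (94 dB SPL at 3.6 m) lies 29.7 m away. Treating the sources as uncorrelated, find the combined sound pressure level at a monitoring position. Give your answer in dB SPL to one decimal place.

80.8 dB SPL

Propagate each source to the receiver with L = L_ref − 20·log₁₀(r/r_ref), then add intensities.
chiller: 87 − 20·log₁₀(8.8/3.6) = 87 − 7.76 = 79.24 dB SPL.
diesel generator: 94 − 20·log₁₀(29.7/3.6) = 94 − 18.33 = 75.67 dB SPL.
Σ 10^(L/10) = 1.208e+08 → L_total = 10·log₁₀(1.208e+08) = 80.82 dB SPL.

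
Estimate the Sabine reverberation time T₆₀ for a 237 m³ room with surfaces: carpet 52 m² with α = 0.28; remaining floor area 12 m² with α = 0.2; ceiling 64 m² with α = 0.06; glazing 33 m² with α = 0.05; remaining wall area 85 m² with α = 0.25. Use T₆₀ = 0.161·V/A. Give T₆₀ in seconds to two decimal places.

Summing Sᵢαᵢ: 52·0.28 + 12·0.2 + 64·0.06 + 33·0.05 + 85·0.25 = 43.70 m².
T₆₀ = 0.161 × 237 / 43.70 = 0.873 s.

0.87 s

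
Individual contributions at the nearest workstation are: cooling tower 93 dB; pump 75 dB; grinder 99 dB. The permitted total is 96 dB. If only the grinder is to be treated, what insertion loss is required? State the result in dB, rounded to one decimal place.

6.1 dB

The untreated sources together contribute 10^(93/10) + 10^(75/10) = 2.027e+09, i.e. 93.07 dB.
The limit corresponds to 10^(96/10) = 3.981e+09; subtracting the fixed part leaves 1.954e+09 for the grinder, i.e. 92.91 dB.
Required insertion loss = 99 − 92.91 = 6.09 dB.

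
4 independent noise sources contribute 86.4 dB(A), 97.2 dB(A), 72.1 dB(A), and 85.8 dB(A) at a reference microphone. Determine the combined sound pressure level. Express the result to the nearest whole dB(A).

For uncorrelated sources the intensities add, so convert each level to linear form, sum, and take 10·log₁₀ of the total.
Σ 10^(L/10) = 10^(86.4/10) + 10^(97.2/10) + 10^(72.1/10) + 10^(85.8/10) = 6.081e+09.
L_total = 10·log₁₀(6.081e+09) = 97.84 dB(A).

98 dB(A)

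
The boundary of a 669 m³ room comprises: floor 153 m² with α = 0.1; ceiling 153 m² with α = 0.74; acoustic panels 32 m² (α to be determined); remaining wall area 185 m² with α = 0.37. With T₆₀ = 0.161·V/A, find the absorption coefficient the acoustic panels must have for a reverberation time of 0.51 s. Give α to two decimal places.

0.44

Required total absorption A = 0.161·669/0.51 = 211.19 m².
Absorption from the other surfaces = 153·0.1 + 153·0.74 + 185·0.37 = 196.97 m², so the acoustic panels must supply 14.22 m² over 32 m².
α = 14.22/32 = 0.445.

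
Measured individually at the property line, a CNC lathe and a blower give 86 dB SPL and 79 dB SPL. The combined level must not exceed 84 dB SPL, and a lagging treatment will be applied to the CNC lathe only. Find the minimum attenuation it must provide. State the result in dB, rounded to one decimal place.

3.7 dB

Fixed contribution from the other source: Σ 10^(L/10) = 10^(79/10) = 7.943e+07 (79.00 dB SPL).
The limit corresponds to 10^(84/10) = 2.512e+08; subtracting the fixed part leaves 1.718e+08 for the CNC lathe, i.e. 82.35 dB SPL.
So the CNC lathe must be reduced from 86 to 82.35 dB SPL: IL = 3.65 dB.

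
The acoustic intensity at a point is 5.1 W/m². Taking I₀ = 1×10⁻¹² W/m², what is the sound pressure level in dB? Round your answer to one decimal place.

127.1 dB

I/I₀ = 5.1/10⁻¹² = 5.1×10^12, and L = 10·log₁₀(I/I₀).
L = 10·(0.7076 + 12) = 127.08 dB.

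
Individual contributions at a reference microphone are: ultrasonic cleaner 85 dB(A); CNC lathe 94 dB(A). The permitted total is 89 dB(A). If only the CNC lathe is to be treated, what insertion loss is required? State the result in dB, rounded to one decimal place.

7.2 dB

Everything except the CNC lathe sums to 10^(85/10) = 3.162e+08 in linear terms, 85.00 dB(A).
To meet 89 dB(A) overall, the treated CNC lathe may contribute at most 10^(89/10) − 3.162e+08 = 4.781e+08, i.e. 86.80 dB(A).
So the CNC lathe must be reduced from 94 to 86.80 dB(A): IL = 7.20 dB.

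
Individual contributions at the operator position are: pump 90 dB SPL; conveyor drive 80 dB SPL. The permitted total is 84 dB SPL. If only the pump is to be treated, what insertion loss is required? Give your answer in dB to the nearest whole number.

Everything except the pump sums to 10^(80/10) = 1.000e+08 in linear terms, 80.00 dB SPL.
The limit corresponds to 10^(84/10) = 2.512e+08; subtracting the fixed part leaves 1.512e+08 for the pump, i.e. 81.80 dB SPL.
Required insertion loss = 90 − 81.80 = 8.20 dB.

8 dB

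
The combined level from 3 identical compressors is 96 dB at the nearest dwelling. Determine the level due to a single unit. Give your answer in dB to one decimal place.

3 equal contributions raise the level by 10·log₁₀ 3 = 4.771 dB, so each unit alone gives 96 − 4.771.

91.2 dB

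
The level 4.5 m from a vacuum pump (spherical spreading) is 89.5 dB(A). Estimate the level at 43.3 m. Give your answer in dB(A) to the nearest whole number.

70 dB(A)

Spherical spreading from a point source gives a 20·log₁₀(r₂/r₁) drop.
L₂ = 89.5 − 20·log₁₀(43.3/4.5) = 89.5 − 19.666 = 69.83 dB(A).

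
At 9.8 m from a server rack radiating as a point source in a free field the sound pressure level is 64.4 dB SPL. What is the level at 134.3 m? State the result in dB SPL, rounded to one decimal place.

Spherical spreading from a point source gives a 20·log₁₀(r₂/r₁) drop.
L₂ = 64.4 − 20·log₁₀(134.3/9.8) = 64.4 − 22.737 = 41.66 dB SPL.

41.7 dB SPL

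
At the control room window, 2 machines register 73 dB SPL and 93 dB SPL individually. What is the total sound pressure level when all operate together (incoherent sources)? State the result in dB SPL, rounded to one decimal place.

For uncorrelated sources the intensities add, so convert each level to linear form, sum, and take 10·log₁₀ of the total.
Σ 10^(L/10) = 10^(73/10) + 10^(93/10) = 2.015e+09.
L_total = 10·log₁₀(2.015e+09) = 93.04 dB SPL.

93.0 dB SPL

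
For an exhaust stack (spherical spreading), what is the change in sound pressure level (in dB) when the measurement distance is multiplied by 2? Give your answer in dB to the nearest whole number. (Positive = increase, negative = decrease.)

A point source loses 6 dB per doubling of distance; generally ΔL = −20·log₁₀(r₂/r₁).
ΔL = −20·log₁₀(2) = -6.02 dB.

-6 dB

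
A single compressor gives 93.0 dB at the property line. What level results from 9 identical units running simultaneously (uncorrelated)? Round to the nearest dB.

103 dB

With 9 equal, uncorrelated contributions the intensity is 9× that of one unit, giving a rise of 10·log₁₀ 9.
L_total = 93.0 + 10·log₁₀(9) = 93.0 + 9.542 = 102.54 dB.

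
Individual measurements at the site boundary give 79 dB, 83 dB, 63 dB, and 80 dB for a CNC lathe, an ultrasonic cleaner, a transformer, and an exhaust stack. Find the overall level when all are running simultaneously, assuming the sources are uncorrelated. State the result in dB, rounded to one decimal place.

85.8 dB

Incoherent sources combine by intensity addition: L_total = 10·log₁₀(Σ 10^(L_i/10)).
Σ 10^(L/10) = 10^(79/10) + 10^(83/10) + 10^(63/10) + 10^(80/10) = 3.810e+08.
L_total = 10·log₁₀(3.810e+08) = 85.81 dB.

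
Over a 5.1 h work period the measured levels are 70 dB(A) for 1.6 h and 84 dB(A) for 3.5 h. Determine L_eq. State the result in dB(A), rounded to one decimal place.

82.4 dB(A)

L_eq = 10·log₁₀[(1/T)·Σ tᵢ·10^(Lᵢ/10)] with T = 5.1 h.
Σ tᵢ·10^(Lᵢ/10) = 1.6·10^(70/10) + 3.5·10^(84/10) = 8.952e+08.
L_eq = 10·log₁₀(8.952e+08/5.1) = 82.44 dB(A).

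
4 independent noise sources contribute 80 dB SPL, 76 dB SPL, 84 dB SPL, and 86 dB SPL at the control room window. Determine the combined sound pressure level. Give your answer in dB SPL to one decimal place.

For uncorrelated sources the intensities add, so convert each level to linear form, sum, and take 10·log₁₀ of the total.
Σ 10^(L/10) = 10^(80/10) + 10^(76/10) + 10^(84/10) + 10^(86/10) = 7.891e+08.
L_total = 10·log₁₀(7.891e+08) = 88.97 dB SPL.

89.0 dB SPL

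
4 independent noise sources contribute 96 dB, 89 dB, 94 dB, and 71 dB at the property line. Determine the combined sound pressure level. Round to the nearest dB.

Incoherent sources combine by intensity addition: L_total = 10·log₁₀(Σ 10^(L_i/10)).
Σ 10^(L/10) = 10^(96/10) + 10^(89/10) + 10^(94/10) + 10^(71/10) = 7.300e+09.
L_total = 10·log₁₀(7.300e+09) = 98.63 dB.

99 dB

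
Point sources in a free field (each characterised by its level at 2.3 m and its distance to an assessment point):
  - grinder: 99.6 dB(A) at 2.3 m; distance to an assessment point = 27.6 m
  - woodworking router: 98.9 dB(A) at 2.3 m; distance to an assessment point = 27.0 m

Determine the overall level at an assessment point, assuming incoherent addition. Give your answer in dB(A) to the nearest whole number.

81 dB(A)

Propagate each source to the receiver with L = L_ref − 20·log₁₀(r/r_ref), then add intensities.
grinder: 99.6 − 20·log₁₀(27.6/2.3) = 99.6 − 21.58 = 78.02 dB(A).
woodworking router: 98.9 − 20·log₁₀(27.0/2.3) = 98.9 − 21.39 = 77.51 dB(A).
Σ 10^(L/10) = 1.197e+08 → L_total = 10·log₁₀(1.197e+08) = 80.78 dB(A).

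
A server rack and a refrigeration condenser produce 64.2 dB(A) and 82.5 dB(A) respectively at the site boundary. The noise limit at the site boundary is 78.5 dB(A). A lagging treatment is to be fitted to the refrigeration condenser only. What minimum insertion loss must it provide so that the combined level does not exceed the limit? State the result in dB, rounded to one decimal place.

4.2 dB

Fixed contribution from the other source: Σ 10^(L/10) = 10^(64.2/10) = 2.630e+06 (64.20 dB(A)).
The limit corresponds to 10^(78.5/10) = 7.079e+07; subtracting the fixed part leaves 6.816e+07 for the refrigeration condenser, i.e. 78.34 dB(A).
So the refrigeration condenser must be reduced from 82.5 to 78.34 dB(A): IL = 4.16 dB.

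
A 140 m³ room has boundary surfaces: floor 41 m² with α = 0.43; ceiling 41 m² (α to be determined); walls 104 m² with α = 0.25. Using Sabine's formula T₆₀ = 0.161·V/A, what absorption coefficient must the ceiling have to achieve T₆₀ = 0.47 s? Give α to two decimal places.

0.11

Required total absorption A = 0.161·140/0.47 = 47.96 m².
Absorption from the other surfaces = 41·0.43 + 104·0.25 = 43.63 m², so the ceiling must supply 4.33 m² over 41 m².
α = 4.33/41 = 0.106.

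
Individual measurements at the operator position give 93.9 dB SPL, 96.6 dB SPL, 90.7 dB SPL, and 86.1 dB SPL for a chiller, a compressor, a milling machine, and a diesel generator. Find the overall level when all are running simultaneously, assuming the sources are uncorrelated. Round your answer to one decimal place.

Incoherent sources combine by intensity addition: L_total = 10·log₁₀(Σ 10^(L_i/10)).
Σ 10^(L/10) = 10^(93.9/10) + 10^(96.6/10) + 10^(90.7/10) + 10^(86.1/10) = 8.608e+09.
L_total = 10·log₁₀(8.608e+09) = 99.35 dB SPL.

99.3 dB SPL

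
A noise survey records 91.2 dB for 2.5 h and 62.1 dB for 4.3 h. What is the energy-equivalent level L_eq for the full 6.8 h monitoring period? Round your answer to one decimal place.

The energy average is taken in the linear domain: L_eq = 10·log₁₀[(Σ tᵢ·10^(Lᵢ/10))/T], T = 6.8 h.
Σ tᵢ·10^(Lᵢ/10) = 2.5·10^(91.2/10) + 4.3·10^(62.1/10) = 3.303e+09.
L_eq = 10·log₁₀(3.303e+09/6.8) = 86.86 dB.

86.9 dB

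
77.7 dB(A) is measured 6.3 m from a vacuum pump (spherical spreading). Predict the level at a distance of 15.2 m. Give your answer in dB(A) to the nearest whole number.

For a point source, L₂ = L₁ − 20·log₁₀(r₂/r₁).
L₂ = 77.7 − 20·log₁₀(15.2/6.3) = 77.7 − 7.650 = 70.05 dB(A).

70 dB(A)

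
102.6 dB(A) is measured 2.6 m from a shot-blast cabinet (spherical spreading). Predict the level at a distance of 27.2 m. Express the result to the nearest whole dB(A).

For a point source, L₂ = L₁ − 20·log₁₀(r₂/r₁).
L₂ = 102.6 − 20·log₁₀(27.2/2.6) = 102.6 − 20.392 = 82.21 dB(A).

82 dB(A)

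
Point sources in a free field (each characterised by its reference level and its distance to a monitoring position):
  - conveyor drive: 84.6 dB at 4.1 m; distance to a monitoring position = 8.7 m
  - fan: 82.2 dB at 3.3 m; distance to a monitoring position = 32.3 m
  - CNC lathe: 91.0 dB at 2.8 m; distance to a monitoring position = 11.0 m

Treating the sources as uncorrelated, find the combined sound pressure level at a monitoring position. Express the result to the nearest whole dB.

82 dB

Apply inverse-square spreading to bring every level to the receiver, then sum 10^(L/10).
conveyor drive: 84.6 − 20·log₁₀(8.7/4.1) = 84.6 − 6.53 = 78.07 dB.
fan: 82.2 − 20·log₁₀(32.3/3.3) = 82.2 − 19.81 = 62.39 dB.
CNC lathe: 91.0 − 20·log₁₀(11.0/2.8) = 91.0 − 11.88 = 79.12 dB.
Σ 10^(L/10) = 1.474e+08 → L_total = 10·log₁₀(1.474e+08) = 81.68 dB.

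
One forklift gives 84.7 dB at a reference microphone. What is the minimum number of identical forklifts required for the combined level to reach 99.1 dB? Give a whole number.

28

N identical sources give L₁ + 10·log₁₀ N, so require 10·log₁₀ N ≥ 99.1 − 84.7 = 14.4 dB.
N ≥ 10^(14.4/10) = 27.542, so N = 28.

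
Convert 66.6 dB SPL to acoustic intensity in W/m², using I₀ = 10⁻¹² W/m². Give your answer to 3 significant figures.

4.57e-06 W/m²

L = 10·log₁₀(I/I₀) ⇒ I = I₀·10^(L/10) = 10⁻¹² × 10^6.66.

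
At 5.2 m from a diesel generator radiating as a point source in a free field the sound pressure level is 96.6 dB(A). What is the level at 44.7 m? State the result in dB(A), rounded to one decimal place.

Point-source attenuation: ΔL = 20·log₁₀(r₂/r₁) = 20·log₁₀(44.7/5.2) = 18.686 dB.
L₂ = 96.6 − 20·log₁₀(44.7/5.2) = 96.6 − 18.686 = 77.91 dB(A).

77.9 dB(A)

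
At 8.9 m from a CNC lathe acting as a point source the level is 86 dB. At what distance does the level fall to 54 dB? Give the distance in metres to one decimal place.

354.3 m

For a point source L₁ − L₂ = 20·log₁₀(r₂/r₁), so r₂ = r₁·10^((L₁−L₂)/20).
r₂ = 8.9·10^((86−54)/20) = 8.9·10^(32.0/20) = 354.32 m.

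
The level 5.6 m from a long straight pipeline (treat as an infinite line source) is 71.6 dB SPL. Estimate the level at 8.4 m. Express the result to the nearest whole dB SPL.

70 dB SPL

Line-source attenuation: ΔL = 10·log₁₀(r₂/r₁) = 10·log₁₀(8.4/5.6) = 1.761 dB.
L₂ = 71.6 − 10·log₁₀(8.4/5.6) = 71.6 − 1.761 = 69.84 dB SPL.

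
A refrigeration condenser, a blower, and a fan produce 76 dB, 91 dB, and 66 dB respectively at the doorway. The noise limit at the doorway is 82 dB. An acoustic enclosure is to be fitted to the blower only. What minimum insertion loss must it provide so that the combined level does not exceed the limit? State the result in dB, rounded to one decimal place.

Fixed contribution from the other sources: Σ 10^(L/10) = 10^(76/10) + 10^(66/10) = 4.379e+07 (76.41 dB).
The limit corresponds to 10^(82/10) = 1.585e+08; subtracting the fixed part leaves 1.147e+08 for the blower, i.e. 80.60 dB.
So the blower must be reduced from 91 to 80.60 dB: IL = 10.40 dB.

10.4 dB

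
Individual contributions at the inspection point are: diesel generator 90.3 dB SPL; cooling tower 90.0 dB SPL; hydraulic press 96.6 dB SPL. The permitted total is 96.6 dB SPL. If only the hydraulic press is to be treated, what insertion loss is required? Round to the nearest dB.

3 dB

Everything except the hydraulic press sums to 10^(90.3/10) + 10^(90.0/10) = 2.072e+09 in linear terms, 93.16 dB SPL.
The limit corresponds to 10^(96.6/10) = 4.571e+09; subtracting the fixed part leaves 2.499e+09 for the hydraulic press, i.e. 93.98 dB SPL.
So the hydraulic press must be reduced from 96.6 to 93.98 dB SPL: IL = 2.62 dB.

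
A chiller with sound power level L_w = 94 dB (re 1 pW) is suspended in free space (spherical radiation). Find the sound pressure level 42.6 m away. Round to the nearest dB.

50 dB

L_p = L_w − 10·log₁₀(4π·r²) with r = 42.6 m.
4π·r² = 2.28e+04 m², 10·log₁₀ of that is 43.580 dB.
L_p = 94 − 43.580 = 50.42 dB.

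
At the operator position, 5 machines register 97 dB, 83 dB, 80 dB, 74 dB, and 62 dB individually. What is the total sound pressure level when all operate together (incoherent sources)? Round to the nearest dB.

97 dB

Incoherent sources combine by intensity addition: L_total = 10·log₁₀(Σ 10^(L_i/10)).
Σ 10^(L/10) = 10^(97/10) + 10^(83/10) + 10^(80/10) + 10^(74/10) + 10^(62/10) = 5.338e+09.
L_total = 10·log₁₀(5.338e+09) = 97.27 dB.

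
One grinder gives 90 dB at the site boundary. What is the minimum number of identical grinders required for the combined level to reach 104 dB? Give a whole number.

N identical sources give L₁ + 10·log₁₀ N, so require 10·log₁₀ N ≥ 104 − 90 = 14.0 dB.
N ≥ 10^(14.0/10) = 25.119, so N = 26.

26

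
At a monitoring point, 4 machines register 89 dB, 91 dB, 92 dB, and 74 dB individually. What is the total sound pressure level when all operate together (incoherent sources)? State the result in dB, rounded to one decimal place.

For uncorrelated sources the intensities add, so convert each level to linear form, sum, and take 10·log₁₀ of the total.
Σ 10^(L/10) = 10^(89/10) + 10^(91/10) + 10^(92/10) + 10^(74/10) = 3.663e+09.
L_total = 10·log₁₀(3.663e+09) = 95.64 dB.

95.6 dB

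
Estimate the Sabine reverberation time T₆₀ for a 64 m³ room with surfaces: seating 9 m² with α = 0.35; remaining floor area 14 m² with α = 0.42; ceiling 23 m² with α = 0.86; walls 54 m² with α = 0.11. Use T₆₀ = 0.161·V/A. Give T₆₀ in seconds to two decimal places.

Total absorption A = 9·0.35 + 14·0.42 + 23·0.86 + 54·0.11 = 34.75 m² sabins.
T₆₀ = 0.161·V/A = 0.161·64/34.75 = 0.297 s.

0.30 s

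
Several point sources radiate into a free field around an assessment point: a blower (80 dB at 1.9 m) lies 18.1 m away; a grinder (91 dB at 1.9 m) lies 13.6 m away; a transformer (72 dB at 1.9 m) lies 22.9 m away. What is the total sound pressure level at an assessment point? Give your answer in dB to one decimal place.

First find each source's level at the receiver (point-source: −20·log₁₀(r/r_ref)), then combine on an intensity basis.
blower: 80 − 20·log₁₀(18.1/1.9) = 80 − 19.58 = 60.42 dB.
grinder: 91 − 20·log₁₀(13.6/1.9) = 91 − 17.10 = 73.90 dB.
transformer: 72 − 20·log₁₀(22.9/1.9) = 72 − 21.62 = 50.38 dB.
Σ 10^(L/10) = 2.578e+07 → L_total = 10·log₁₀(2.578e+07) = 74.11 dB.

74.1 dB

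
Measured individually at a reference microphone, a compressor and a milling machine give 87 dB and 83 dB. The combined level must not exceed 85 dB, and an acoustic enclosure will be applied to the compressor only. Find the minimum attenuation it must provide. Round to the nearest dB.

6 dB

The untreated sources together contribute 10^(83/10) = 1.995e+08, i.e. 83.00 dB.
The limit corresponds to 10^(85/10) = 3.162e+08; subtracting the fixed part leaves 1.167e+08 for the compressor, i.e. 80.67 dB.
So the compressor must be reduced from 87 to 80.67 dB: IL = 6.33 dB.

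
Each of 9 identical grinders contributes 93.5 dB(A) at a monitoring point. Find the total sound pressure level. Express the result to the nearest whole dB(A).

With 9 equal, uncorrelated contributions the intensity is 9× that of one unit, giving a rise of 10·log₁₀ 9.
L_total = 93.5 + 10·log₁₀(9) = 93.5 + 9.542 = 103.04 dB(A).

103 dB(A)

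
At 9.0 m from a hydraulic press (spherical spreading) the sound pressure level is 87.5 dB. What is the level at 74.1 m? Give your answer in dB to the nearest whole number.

For a point source, L₂ = L₁ − 20·log₁₀(r₂/r₁).
L₂ = 87.5 − 20·log₁₀(74.1/9.0) = 87.5 − 18.312 = 69.19 dB.

69 dB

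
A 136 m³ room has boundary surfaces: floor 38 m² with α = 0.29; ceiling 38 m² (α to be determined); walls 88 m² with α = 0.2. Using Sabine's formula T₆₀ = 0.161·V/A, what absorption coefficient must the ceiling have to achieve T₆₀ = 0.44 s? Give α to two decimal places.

0.56

A = 0.161·V/T₆₀ = 0.161·136/0.44 = 49.76 m² sabins.
Absorption from the other surfaces = 38·0.29 + 88·0.2 = 28.62 m², so the ceiling must supply 21.14 m² over 38 m².
α = 21.14/38 = 0.556.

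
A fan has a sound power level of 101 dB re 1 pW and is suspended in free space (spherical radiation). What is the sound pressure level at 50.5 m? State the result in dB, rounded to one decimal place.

The power spreads over a sphere of area 4π·r², so L_p = L_w − 10·log₁₀(4π·r²).
4π·r² = 3.205e+04 m², 10·log₁₀ of that is 45.058 dB.
L_p = 101 − 45.058 = 55.94 dB.

55.9 dB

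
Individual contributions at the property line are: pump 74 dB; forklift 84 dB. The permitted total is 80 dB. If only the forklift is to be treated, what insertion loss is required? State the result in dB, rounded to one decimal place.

5.3 dB

The untreated sources together contribute 10^(74/10) = 2.512e+07, i.e. 74.00 dB.
To meet 80 dB overall, the treated forklift may contribute at most 10^(80/10) − 2.512e+07 = 7.488e+07, i.e. 78.74 dB.
So the forklift must be reduced from 84 to 78.74 dB: IL = 5.26 dB.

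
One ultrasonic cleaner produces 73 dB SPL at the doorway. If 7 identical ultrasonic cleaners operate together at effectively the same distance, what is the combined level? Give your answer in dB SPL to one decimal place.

L_total = L₁ + 10·log₁₀ N for N identical incoherent sources.
L_total = 73 + 10·log₁₀(7) = 73 + 8.451 = 81.45 dB SPL.

81.5 dB SPL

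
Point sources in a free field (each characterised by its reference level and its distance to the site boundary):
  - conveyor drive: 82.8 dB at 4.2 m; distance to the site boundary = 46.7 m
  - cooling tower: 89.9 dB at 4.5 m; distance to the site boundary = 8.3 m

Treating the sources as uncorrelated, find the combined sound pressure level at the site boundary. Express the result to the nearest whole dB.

85 dB

Propagate each source to the receiver with L = L_ref − 20·log₁₀(r/r_ref), then add intensities.
conveyor drive: 82.8 − 20·log₁₀(46.7/4.2) = 82.8 − 20.92 = 61.88 dB.
cooling tower: 89.9 − 20·log₁₀(8.3/4.5) = 89.9 − 5.32 = 84.58 dB.
Σ 10^(L/10) = 2.888e+08 → L_total = 10·log₁₀(2.888e+08) = 84.61 dB.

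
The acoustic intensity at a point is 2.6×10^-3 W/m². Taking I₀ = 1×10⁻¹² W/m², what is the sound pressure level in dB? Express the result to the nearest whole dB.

L = 10·log₁₀(I/I₀) = 10·log₁₀(2.6×10^-3/10⁻¹²) = 10·log₁₀(2.6×10^9).
L = 10·(0.4150 + 9) = 94.15 dB.

94 dB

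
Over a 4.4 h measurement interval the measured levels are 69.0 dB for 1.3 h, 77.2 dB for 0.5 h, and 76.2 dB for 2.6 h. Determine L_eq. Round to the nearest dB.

75 dB

Weight each interval's intensity by its duration and average over T = 4.4 h:
Σ tᵢ·10^(Lᵢ/10) = 1.3·10^(69.0/10) + 0.5·10^(77.2/10) + 2.6·10^(76.2/10) = 1.450e+08.
L_eq = 10·log₁₀(1.450e+08/4.4) = 75.18 dB.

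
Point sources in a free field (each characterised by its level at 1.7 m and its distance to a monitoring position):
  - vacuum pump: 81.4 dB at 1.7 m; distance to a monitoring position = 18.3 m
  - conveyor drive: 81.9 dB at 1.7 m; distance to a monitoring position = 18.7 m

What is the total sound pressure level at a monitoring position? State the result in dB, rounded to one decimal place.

Propagate each source to the receiver with L = L_ref − 20·log₁₀(r/r_ref), then add intensities.
vacuum pump: 81.4 − 20·log₁₀(18.3/1.7) = 81.4 − 20.64 = 60.76 dB.
conveyor drive: 81.9 − 20·log₁₀(18.7/1.7) = 81.9 − 20.83 = 61.07 dB.
Σ 10^(L/10) = 2.471e+06 → L_total = 10·log₁₀(2.471e+06) = 63.93 dB.

63.9 dB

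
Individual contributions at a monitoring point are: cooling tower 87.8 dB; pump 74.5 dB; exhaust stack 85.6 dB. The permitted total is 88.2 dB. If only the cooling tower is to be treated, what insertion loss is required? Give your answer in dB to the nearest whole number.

Fixed contribution from the other sources: Σ 10^(L/10) = 10^(74.5/10) + 10^(85.6/10) = 3.913e+08 (85.92 dB).
The limit corresponds to 10^(88.2/10) = 6.607e+08; subtracting the fixed part leaves 2.694e+08 for the cooling tower, i.e. 84.30 dB.
Required insertion loss = 87.8 − 84.30 = 3.50 dB.

3 dB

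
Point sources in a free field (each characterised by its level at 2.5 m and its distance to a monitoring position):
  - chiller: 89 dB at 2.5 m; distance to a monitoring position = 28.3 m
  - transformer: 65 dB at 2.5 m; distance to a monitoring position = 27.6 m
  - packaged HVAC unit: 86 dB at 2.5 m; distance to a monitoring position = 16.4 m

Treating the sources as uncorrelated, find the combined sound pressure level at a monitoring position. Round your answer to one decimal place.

First find each source's level at the receiver (point-source: −20·log₁₀(r/r_ref)), then combine on an intensity basis.
chiller: 89 − 20·log₁₀(28.3/2.5) = 89 − 21.08 = 67.92 dB.
transformer: 65 − 20·log₁₀(27.6/2.5) = 65 − 20.86 = 44.14 dB.
packaged HVAC unit: 86 − 20·log₁₀(16.4/2.5) = 86 − 16.34 = 69.66 dB.
Σ 10^(L/10) = 1.548e+07 → L_total = 10·log₁₀(1.548e+07) = 71.90 dB.

71.9 dB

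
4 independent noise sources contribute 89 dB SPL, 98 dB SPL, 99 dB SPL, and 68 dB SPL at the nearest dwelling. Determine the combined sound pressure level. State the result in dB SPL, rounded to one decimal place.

For uncorrelated sources the intensities add, so convert each level to linear form, sum, and take 10·log₁₀ of the total.
Σ 10^(L/10) = 10^(89/10) + 10^(98/10) + 10^(99/10) + 10^(68/10) = 1.505e+10.
L_total = 10·log₁₀(1.505e+10) = 101.78 dB SPL.

101.8 dB SPL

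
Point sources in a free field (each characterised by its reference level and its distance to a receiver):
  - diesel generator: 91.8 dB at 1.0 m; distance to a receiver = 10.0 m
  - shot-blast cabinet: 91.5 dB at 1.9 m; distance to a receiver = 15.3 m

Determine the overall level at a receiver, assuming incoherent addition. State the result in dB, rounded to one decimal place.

75.7 dB

Propagate each source to the receiver with L = L_ref − 20·log₁₀(r/r_ref), then add intensities.
diesel generator: 91.8 − 20·log₁₀(10.0/1.0) = 91.8 − 20.00 = 71.80 dB.
shot-blast cabinet: 91.5 − 20·log₁₀(15.3/1.9) = 91.5 − 18.12 = 73.38 dB.
Σ 10^(L/10) = 3.692e+07 → L_total = 10·log₁₀(3.692e+07) = 75.67 dB.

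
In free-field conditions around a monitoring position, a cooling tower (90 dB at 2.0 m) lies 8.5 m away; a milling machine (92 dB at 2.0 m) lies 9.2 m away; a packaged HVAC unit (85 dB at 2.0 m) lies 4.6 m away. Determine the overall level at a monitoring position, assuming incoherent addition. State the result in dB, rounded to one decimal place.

82.8 dB

First find each source's level at the receiver (point-source: −20·log₁₀(r/r_ref)), then combine on an intensity basis.
cooling tower: 90 − 20·log₁₀(8.5/2.0) = 90 − 12.57 = 77.43 dB.
milling machine: 92 − 20·log₁₀(9.2/2.0) = 92 − 13.26 = 78.74 dB.
packaged HVAC unit: 85 − 20·log₁₀(4.6/2.0) = 85 − 7.23 = 77.77 dB.
Σ 10^(L/10) = 1.900e+08 → L_total = 10·log₁₀(1.900e+08) = 82.79 dB.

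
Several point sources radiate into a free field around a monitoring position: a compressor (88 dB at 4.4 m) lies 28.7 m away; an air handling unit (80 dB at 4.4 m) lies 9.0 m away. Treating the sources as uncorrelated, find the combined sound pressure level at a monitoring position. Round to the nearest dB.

Apply inverse-square spreading to bring every level to the receiver, then sum 10^(L/10).
compressor: 88 − 20·log₁₀(28.7/4.4) = 88 − 16.29 = 71.71 dB.
air handling unit: 80 − 20·log₁₀(9.0/4.4) = 80 − 6.22 = 73.78 dB.
Σ 10^(L/10) = 3.873e+07 → L_total = 10·log₁₀(3.873e+07) = 75.88 dB.

76 dB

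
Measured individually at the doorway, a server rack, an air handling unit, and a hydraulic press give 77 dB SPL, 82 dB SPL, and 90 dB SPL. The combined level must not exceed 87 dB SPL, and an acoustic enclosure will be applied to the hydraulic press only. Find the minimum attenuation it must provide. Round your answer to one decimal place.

5.3 dB

The untreated sources together contribute 10^(77/10) + 10^(82/10) = 2.086e+08, i.e. 83.19 dB SPL.
To meet 87 dB SPL overall, the treated hydraulic press may contribute at most 10^(87/10) − 2.086e+08 = 2.926e+08, i.e. 84.66 dB SPL.
Required insertion loss = 90 − 84.66 = 5.34 dB.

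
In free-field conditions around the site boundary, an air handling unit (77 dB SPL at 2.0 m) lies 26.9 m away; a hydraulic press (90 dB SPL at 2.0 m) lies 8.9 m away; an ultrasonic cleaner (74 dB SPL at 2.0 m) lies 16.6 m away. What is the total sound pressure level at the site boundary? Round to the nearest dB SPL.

Propagate each source to the receiver with L = L_ref − 20·log₁₀(r/r_ref), then add intensities.
air handling unit: 77 − 20·log₁₀(26.9/2.0) = 77 − 22.57 = 54.43 dB SPL.
hydraulic press: 90 − 20·log₁₀(8.9/2.0) = 90 − 12.97 = 77.03 dB SPL.
ultrasonic cleaner: 74 − 20·log₁₀(16.6/2.0) = 74 − 18.38 = 55.62 dB SPL.
Σ 10^(L/10) = 5.114e+07 → L_total = 10·log₁₀(5.114e+07) = 77.09 dB SPL.

77 dB SPL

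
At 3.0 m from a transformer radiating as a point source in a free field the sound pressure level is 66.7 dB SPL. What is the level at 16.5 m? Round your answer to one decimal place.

51.9 dB SPL

Point-source attenuation: ΔL = 20·log₁₀(r₂/r₁) = 20·log₁₀(16.5/3.0) = 14.807 dB.
L₂ = 66.7 − 20·log₁₀(16.5/3.0) = 66.7 − 14.807 = 51.89 dB SPL.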